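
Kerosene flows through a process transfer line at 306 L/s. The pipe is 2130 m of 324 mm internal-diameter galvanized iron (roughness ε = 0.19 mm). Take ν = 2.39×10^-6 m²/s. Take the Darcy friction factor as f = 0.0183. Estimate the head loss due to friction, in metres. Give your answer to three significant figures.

V = 4Q/(πD²) = 4·0.306/(π·0.324²) = 3.711 m/s
h_f = f(L/D)V²/(2g) = 0.01830·(2130/0.324)·3.711²/(2·9.81) = 84.46 m

h_f ≈ 84.5 m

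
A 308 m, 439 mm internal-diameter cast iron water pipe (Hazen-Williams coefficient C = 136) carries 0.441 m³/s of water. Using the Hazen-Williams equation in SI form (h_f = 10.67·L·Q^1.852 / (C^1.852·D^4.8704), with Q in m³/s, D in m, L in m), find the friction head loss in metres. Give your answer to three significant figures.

h_f = 10.67·308·0.441^1.852 / (136^1.852·0.439^4.8704) = 4.449 m

h_f ≈ 4.45 m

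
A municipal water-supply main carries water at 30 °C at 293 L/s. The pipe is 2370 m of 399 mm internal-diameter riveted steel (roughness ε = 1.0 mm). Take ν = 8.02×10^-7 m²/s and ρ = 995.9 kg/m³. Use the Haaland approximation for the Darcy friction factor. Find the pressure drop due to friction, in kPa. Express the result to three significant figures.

V = 4Q/(πD²) = 4·0.293/(π·0.399²) = 2.343 m/s
Re = VD/ν = 2.343·0.399/8.02×10^-7 = 1.17×10^6 → turbulent
ε/D = 1.0/399 = 0.00251
Haaland: f = 0.02506
h_f = f(L/D)V²/(2g) = 0.02506·(2370/0.399)·2.343²/(2·9.81) = 41.66 m
Δp = ρg·h_f = 995.9·9.81·41.66 = 407.0 kPa

Δp ≈ 407 kPa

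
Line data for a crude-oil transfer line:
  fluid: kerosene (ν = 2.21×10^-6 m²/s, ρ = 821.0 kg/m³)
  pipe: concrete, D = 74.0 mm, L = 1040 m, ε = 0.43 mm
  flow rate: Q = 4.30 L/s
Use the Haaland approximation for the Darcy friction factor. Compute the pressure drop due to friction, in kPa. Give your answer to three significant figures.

Δp ≈ 197 kPa

V = 4Q/(πD²) = 4·0.00430/(π·0.0740²) = 0.9998 m/s
Re = VD/ν = 0.9998·0.0740/2.21×10^-6 = 3.35×10^4 → turbulent
ε/D = 0.43/74.0 = 0.00581
Haaland: f = 0.03407
h_f = f(L/D)V²/(2g) = 0.03407·(1040/0.0740)·0.9998²/(2·9.81) = 24.40 m
Δp = ρg·h_f = 821.0·9.81·24.40 = 196.5 kPa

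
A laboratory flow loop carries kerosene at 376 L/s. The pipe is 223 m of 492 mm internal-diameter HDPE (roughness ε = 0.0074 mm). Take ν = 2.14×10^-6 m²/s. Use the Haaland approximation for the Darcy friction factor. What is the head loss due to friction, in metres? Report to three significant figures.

h_f ≈ 1.22 m

V = 4Q/(πD²) = 4·0.376/(π·0.492²) = 1.978 m/s
Re = VD/ν = 1.978·0.492/2.14×10^-6 = 4.55×10^5 → turbulent
ε/D = 0.0074/492 = 1.50×10^-5
Haaland: f = 0.01345
h_f = f(L/D)V²/(2g) = 0.01345·(223/0.492)·1.978²/(2·9.81) = 1.215 m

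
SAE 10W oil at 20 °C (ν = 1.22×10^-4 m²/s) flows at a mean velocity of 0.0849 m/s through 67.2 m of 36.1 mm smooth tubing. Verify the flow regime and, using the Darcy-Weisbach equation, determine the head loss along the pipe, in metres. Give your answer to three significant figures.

Re = VD/ν = 0.0849·0.03610/1.22×10^-4 = 25.1 → laminar (Re < 2300)
f = 64/Re = 2.548
h_f = f(L/D)V²/(2g) = 2.548·(67.2/0.03610)·0.0849²/(2·9.81) = 1.742 m

h_f ≈ 1.74 m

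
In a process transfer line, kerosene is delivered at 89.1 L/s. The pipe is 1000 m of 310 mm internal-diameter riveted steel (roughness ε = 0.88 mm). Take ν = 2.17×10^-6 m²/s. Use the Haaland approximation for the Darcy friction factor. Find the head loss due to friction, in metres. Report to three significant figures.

h_f ≈ 6.08 m

V = 4Q/(πD²) = 4·0.0891/(π·0.310²) = 1.180 m/s
Re = VD/ν = 1.180·0.310/2.17×10^-6 = 1.69×10^5 → turbulent
ε/D = 0.88/310 = 0.00284
Haaland: f = 0.02655
h_f = f(L/D)V²/(2g) = 0.02655·(1000/0.310)·1.180²/(2·9.81) = 6.083 m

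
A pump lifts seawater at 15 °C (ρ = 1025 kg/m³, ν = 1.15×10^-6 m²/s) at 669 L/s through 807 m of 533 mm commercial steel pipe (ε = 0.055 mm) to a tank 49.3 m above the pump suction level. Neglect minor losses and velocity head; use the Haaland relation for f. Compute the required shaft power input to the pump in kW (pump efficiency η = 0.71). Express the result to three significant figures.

P_shaft ≈ 553 kW

V = 4Q/(πD²) = 2.998 m/s; Re = 1.39×10^6; ε/D = 1.03×10^-4; f = 0.01306
h_f = f(L/D)V²/2g = 9.061 m
Total head H = z + h_f = 49.3 + 9.061 = 58.36 m
P_hyd = ρgQH = 1025·9.81·0.669·58.36 = 392.6 kW
P_shaft = P_hyd/η = 392.6/0.71 = 552.9 kW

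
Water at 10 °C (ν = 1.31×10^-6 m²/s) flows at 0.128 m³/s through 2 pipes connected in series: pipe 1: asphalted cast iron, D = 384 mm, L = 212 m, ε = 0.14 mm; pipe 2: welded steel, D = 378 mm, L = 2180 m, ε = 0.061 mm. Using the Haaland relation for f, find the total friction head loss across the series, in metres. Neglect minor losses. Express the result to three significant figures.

Pipe 1: V = 1.105 m/s, Re = 3.24×10^5, ε/D = 3.65×10^-4, f = 0.01714, h_1 = f(L/D)V²/2g = 0.5890 m
Pipe 2: V = 1.141 m/s, Re = 3.29×10^5, ε/D = 1.61×10^-4, f = 0.01558, h_2 = f(L/D)V²/2g = 5.958 m
Series → Q common, losses add: H = Σh = 6.547 m

H ≈ 6.55 m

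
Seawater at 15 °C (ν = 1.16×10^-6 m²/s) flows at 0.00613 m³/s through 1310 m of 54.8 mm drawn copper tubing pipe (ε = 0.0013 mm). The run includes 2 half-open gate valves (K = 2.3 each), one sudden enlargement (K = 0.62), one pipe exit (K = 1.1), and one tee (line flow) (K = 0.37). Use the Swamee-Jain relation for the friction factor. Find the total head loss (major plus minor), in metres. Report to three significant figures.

V = 4Q/(πD²) = 2.599 m/s; V²/2g = 0.3443 m
Re = 1.23×10^5, ε/D = 2.37×10^-5 → f = 0.01728 (Swamee-Jain)
Major: h_f = f(L/D)·V²/2g = 0.01728·23905·0.3443 = 142.2 m
Minor: ΣK = 6.69; h_m = ΣK·V²/2g = 2.303 m
Total H_L = 142.2 + 2.303 = 144.6 m

H_L ≈ 145 m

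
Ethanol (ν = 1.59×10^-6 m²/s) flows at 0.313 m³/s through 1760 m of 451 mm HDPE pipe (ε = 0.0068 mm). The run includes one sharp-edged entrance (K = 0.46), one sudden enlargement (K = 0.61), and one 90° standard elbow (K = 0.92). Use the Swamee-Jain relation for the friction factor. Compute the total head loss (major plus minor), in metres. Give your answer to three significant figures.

H_L ≈ 10.4 m

V = 4Q/(πD²) = 1.959 m/s; V²/2g = 0.1957 m
Re = 5.56×10^5, ε/D = 1.51×10^-5 → f = 0.01310 (Swamee-Jain)
Major: h_f = f(L/D)·V²/2g = 0.01310·3902·0.1957 = 10.00 m
Minor: ΣK = 1.99; h_m = ΣK·V²/2g = 0.3894 m
Total H_L = 10.00 + 0.3894 = 10.39 m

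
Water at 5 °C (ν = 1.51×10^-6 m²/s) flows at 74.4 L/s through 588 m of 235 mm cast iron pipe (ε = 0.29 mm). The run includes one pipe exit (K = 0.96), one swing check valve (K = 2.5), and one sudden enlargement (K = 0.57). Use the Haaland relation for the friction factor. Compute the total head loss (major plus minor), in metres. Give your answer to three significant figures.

H_L ≈ 8.69 m

V = 4Q/(πD²) = 1.715 m/s; V²/2g = 0.1500 m
Re = 2.67×10^5, ε/D = 0.00123 → f = 0.02155 (Haaland)
Major: h_f = f(L/D)·V²/2g = 0.02155·2502·0.1500 = 8.084 m
Minor: ΣK = 4.03; h_m = ΣK·V²/2g = 0.6044 m
Total H_L = 8.084 + 0.6044 = 8.689 m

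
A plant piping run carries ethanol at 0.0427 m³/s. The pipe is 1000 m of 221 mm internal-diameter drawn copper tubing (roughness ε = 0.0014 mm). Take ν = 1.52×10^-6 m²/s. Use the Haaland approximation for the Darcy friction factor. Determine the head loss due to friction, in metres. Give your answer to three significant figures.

V = 4Q/(πD²) = 4·0.0427/(π·0.221²) = 1.113 m/s
Re = VD/ν = 1.113·0.221/1.52×10^-6 = 1.62×10^5 → turbulent
ε/D = 0.0014/221 = 6.33×10^-6
Haaland: f = 0.01619
h_f = f(L/D)V²/(2g) = 0.01619·(1000/0.221)·1.113²/(2·9.81) = 4.627 m

h_f ≈ 4.63 m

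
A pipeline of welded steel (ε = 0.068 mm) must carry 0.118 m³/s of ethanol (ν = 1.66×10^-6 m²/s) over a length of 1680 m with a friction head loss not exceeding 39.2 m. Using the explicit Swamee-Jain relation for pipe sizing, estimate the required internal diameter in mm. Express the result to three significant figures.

D ≈ 245 mm

Swamee-Jain (Type III): D = 0.66·[ε^1.25·(LQ²/(gh_f))^4.75 + ν·Q^9.4·(L/(gh_f))^5.2]^0.04
LQ²/(gh_f) = 0.06083; L/(gh_f) = 4.369
Term 1 = ε^1.25·(…)^4.75 = 1.04×10^-11; Term 2 = ν·Q^9.4·(…)^5.2 = 6.69×10^-12
D = 0.66·(1.04×10^-11 + 6.69×10^-12)^0.04 = 0.2448 m = 245 mm
Check: V = 2.51 m/s, Re = 3.70×10^5, f = 0.01658, h_f = 36.5 m ≈ 39.2 m ✓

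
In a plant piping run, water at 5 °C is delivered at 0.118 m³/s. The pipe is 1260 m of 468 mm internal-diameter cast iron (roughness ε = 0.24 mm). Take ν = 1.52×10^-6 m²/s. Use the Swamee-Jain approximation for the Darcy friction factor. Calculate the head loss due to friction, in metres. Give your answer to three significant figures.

V = 4Q/(πD²) = 4·0.118/(π·0.468²) = 0.6860 m/s
Re = VD/ν = 0.6860·0.468/1.52×10^-6 = 2.11×10^5 → turbulent
ε/D = 0.24/468 = 5.13×10^-4
Swamee-Jain: f = 0.01891
h_f = f(L/D)V²/(2g) = 0.01891·(1260/0.468)·0.6860²/(2·9.81) = 1.221 m

h_f ≈ 1.22 m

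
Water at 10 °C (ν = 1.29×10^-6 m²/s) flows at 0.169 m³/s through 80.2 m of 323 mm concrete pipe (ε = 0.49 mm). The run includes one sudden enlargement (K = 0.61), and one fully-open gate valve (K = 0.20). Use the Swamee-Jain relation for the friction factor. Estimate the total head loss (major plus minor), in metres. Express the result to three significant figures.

H_L ≈ 1.38 m

V = 4Q/(πD²) = 2.062 m/s; V²/2g = 0.2168 m
Re = 5.16×10^5, ε/D = 0.00152 → f = 0.02234 (Swamee-Jain)
Major: h_f = f(L/D)·V²/2g = 0.02234·248.3·0.2168 = 1.203 m
Minor: ΣK = 0.810; h_m = ΣK·V²/2g = 0.1756 m
Total H_L = 1.203 + 0.1756 = 1.378 m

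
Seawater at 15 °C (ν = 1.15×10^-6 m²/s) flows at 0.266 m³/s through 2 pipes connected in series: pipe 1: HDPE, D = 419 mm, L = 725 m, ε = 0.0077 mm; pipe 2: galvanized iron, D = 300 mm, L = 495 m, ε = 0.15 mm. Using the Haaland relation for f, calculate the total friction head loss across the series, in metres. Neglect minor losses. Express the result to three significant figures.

H ≈ 24.6 m

Pipe 1: V = 1.929 m/s, Re = 7.03×10^5, ε/D = 1.84×10^-5, f = 0.01258, h_1 = f(L/D)V²/2g = 4.127 m
Pipe 2: V = 3.763 m/s, Re = 9.82×10^5, ε/D = 5.00×10^-4, f = 0.01718, h_2 = f(L/D)V²/2g = 20.46 m
Series → Q common, losses add: H = Σh = 24.59 m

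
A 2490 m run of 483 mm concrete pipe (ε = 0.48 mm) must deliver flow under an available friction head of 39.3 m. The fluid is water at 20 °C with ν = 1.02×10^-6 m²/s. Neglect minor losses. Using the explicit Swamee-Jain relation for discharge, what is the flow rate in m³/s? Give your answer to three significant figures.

Swamee-Jain (Type II): Q = -0.965·√(gD⁵h_f/L)·ln[ε/(3.7D) + √(3.17ν²L/(gD³h_f))]
√(gD⁵h_f/L) = √(9.81·0.483⁵·39.3/2490) = 0.06380
ε/(3.7D) = 2.69×10^-4; √(3.17ν²L/(gD³h_f)) = 1.37×10^-5
Q = -0.965·0.06380·ln(2.823×10^-4) = 0.5031 m³/s
Check: V = 2.75 m/s, Re = 1.30×10^6, f = 0.01992, h_f = 39.5 m ≈ 39.3 m ✓

Q ≈ 0.503 m³/s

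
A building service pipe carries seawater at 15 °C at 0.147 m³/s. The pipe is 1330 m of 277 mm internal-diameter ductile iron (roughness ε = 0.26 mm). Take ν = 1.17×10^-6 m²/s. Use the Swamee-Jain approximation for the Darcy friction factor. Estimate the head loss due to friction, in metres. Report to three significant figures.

h_f ≈ 29.1 m

V = 4Q/(πD²) = 4·0.147/(π·0.277²) = 2.439 m/s
Re = VD/ν = 2.439·0.277/1.17×10^-6 = 5.78×10^5 → turbulent
ε/D = 0.26/277 = 9.39×10^-4
Swamee-Jain: f = 0.02000
h_f = f(L/D)V²/(2g) = 0.02000·(1330/0.277)·2.439²/(2·9.81) = 29.12 m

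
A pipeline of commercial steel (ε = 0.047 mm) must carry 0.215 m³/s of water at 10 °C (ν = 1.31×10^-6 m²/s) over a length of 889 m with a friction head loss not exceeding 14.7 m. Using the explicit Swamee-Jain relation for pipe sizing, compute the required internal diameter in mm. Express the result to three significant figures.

Swamee-Jain (Type III): D = 0.66·[ε^1.25·(LQ²/(gh_f))^4.75 + ν·Q^9.4·(L/(gh_f))^5.2]^0.04
LQ²/(gh_f) = 0.2850; L/(gh_f) = 6.165
Term 1 = ε^1.25·(…)^4.75 = 1.00×10^-8; Term 2 = ν·Q^9.4·(…)^5.2 = 8.91×10^-9
D = 0.66·(1.00×10^-8 + 8.91×10^-9)^0.04 = 0.3241 m = 324 mm
Check: V = 2.61 m/s, Re = 6.45×10^5, f = 0.01461, h_f = 13.9 m ≈ 14.7 m ✓

D ≈ 324 mm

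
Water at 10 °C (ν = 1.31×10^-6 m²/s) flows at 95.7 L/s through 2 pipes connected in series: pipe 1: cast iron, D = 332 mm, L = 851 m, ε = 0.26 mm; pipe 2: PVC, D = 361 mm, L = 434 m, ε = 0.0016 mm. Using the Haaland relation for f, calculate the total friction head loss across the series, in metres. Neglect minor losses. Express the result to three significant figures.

Pipe 1: V = 1.105 m/s, Re = 2.80×10^5, ε/D = 7.83×10^-4, f = 0.01962, h_1 = f(L/D)V²/2g = 3.132 m
Pipe 2: V = 0.9350 m/s, Re = 2.58×10^5, ε/D = 4.43×10^-6, f = 0.01479, h_2 = f(L/D)V²/2g = 0.7924 m
Series → Q common, losses add: H = Σh = 3.925 m

H ≈ 3.92 m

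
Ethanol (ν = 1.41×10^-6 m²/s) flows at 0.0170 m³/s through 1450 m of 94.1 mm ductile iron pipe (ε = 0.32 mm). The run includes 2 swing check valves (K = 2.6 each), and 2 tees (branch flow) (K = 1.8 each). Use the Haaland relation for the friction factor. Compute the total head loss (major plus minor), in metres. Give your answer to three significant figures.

H_L ≈ 133 m

V = 4Q/(πD²) = 2.444 m/s; V²/2g = 0.3046 m
Re = 1.63×10^5, ε/D = 0.00340 → f = 0.02784 (Haaland)
Major: h_f = f(L/D)·V²/2g = 0.02784·15409·0.3046 = 130.7 m
Minor: ΣK = 8.80; h_m = ΣK·V²/2g = 2.680 m
Total H_L = 130.7 + 2.680 = 133.3 m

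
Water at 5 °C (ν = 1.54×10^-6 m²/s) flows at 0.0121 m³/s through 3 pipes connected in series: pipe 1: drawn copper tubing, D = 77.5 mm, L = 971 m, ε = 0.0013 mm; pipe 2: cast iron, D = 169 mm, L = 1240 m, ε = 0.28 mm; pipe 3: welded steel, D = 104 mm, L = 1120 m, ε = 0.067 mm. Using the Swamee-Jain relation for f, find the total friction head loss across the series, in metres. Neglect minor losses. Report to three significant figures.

Pipe 1: V = 2.565 m/s, Re = 1.29×10^5, ε/D = 1.68×10^-5, f = 0.01707, h_1 = f(L/D)V²/2g = 71.70 m
Pipe 2: V = 0.5394 m/s, Re = 5.92×10^4, ε/D = 0.00166, f = 0.02549, h_2 = f(L/D)V²/2g = 2.774 m
Pipe 3: V = 1.424 m/s, Re = 9.62×10^4, ε/D = 6.44×10^-4, f = 0.02111, h_3 = f(L/D)V²/2g = 23.51 m
Series → Q common, losses add: H = Σh = 97.99 m

H ≈ 98.0 m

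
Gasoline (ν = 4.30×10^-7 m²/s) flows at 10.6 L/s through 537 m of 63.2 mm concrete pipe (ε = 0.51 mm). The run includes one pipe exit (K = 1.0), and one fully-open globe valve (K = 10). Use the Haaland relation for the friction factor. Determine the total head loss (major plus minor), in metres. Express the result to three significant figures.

H_L ≈ 182 m

V = 4Q/(πD²) = 3.379 m/s; V²/2g = 0.5819 m
Re = 4.97×10^5, ε/D = 0.00807 → f = 0.03550 (Haaland)
Major: h_f = f(L/D)·V²/2g = 0.03550·8497·0.5819 = 175.5 m
Minor: ΣK = 11.0; h_m = ΣK·V²/2g = 6.401 m
Total H_L = 175.5 + 6.401 = 181.9 m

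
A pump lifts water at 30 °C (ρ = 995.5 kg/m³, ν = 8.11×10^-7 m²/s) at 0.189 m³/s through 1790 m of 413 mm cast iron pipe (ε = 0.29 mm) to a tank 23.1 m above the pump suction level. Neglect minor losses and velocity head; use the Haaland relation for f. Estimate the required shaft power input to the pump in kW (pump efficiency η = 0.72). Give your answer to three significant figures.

P_shaft ≈ 80.1 kW

V = 4Q/(πD²) = 1.411 m/s; Re = 7.18×10^5; ε/D = 7.02×10^-4; f = 0.01856
h_f = f(L/D)V²/2g = 8.160 m
Total head H = z + h_f = 23.1 + 8.160 = 31.26 m
P_hyd = ρgQH = 995.5·9.81·0.189·31.26 = 57.70 kW
P_shaft = P_hyd/η = 57.70/0.72 = 80.14 kW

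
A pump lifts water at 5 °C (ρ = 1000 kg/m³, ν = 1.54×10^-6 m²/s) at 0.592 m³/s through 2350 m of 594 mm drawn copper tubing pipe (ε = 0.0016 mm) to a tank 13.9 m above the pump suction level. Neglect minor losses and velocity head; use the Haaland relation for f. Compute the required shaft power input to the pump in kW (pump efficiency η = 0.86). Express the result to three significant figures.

P_shaft ≈ 169 kW

V = 4Q/(πD²) = 2.136 m/s; Re = 8.24×10^5; ε/D = 2.69×10^-6; f = 0.01201
h_f = f(L/D)V²/2g = 11.05 m
Total head H = z + h_f = 13.9 + 11.05 = 24.95 m
P_hyd = ρgQH = 1000·9.81·0.592·24.95 = 144.9 kW
P_shaft = P_hyd/η = 144.9/0.86 = 168.5 kW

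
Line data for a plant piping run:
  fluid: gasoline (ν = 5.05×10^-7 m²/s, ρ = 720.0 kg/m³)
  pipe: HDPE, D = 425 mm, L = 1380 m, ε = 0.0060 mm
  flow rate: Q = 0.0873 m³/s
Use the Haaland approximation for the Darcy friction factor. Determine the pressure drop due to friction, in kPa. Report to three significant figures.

V = 4Q/(πD²) = 4·0.0873/(π·0.425²) = 0.6154 m/s
Re = VD/ν = 0.6154·0.425/5.05×10^-7 = 5.18×10^5 → turbulent
ε/D = 0.0060/425 = 1.41×10^-5
Haaland: f = 0.01315
h_f = f(L/D)V²/(2g) = 0.01315·(1380/0.425)·0.6154²/(2·9.81) = 0.8241 m
Δp = ρg·h_f = 720.0·9.81·0.8241 = 5.821 kPa

Δp ≈ 5.82 kPa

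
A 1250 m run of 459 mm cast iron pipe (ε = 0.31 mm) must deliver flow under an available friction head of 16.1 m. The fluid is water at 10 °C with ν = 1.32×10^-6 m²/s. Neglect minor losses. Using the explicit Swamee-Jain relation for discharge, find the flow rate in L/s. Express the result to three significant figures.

Swamee-Jain (Type II): Q = -0.965·√(gD⁵h_f/L)·ln[ε/(3.7D) + √(3.17ν²L/(gD³h_f))]
√(gD⁵h_f/L) = √(9.81·0.459⁵·16.1/1250) = 0.05074
ε/(3.7D) = 1.83×10^-4; √(3.17ν²L/(gD³h_f)) = 2.13×10^-5
Q = -0.965·0.05074·ln(2.038×10^-4) = 0.4161 m³/s
Check: V = 2.51 m/s, Re = 8.74×10^5, f = 0.01845, h_f = 16.2 m ≈ 16.1 m ✓

Q ≈ 416 L/s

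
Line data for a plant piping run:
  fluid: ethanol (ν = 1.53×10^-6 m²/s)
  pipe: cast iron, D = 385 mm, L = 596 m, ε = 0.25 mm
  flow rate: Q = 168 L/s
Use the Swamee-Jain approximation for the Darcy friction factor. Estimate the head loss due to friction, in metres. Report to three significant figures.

V = 4Q/(πD²) = 4·0.168/(π·0.385²) = 1.443 m/s
Re = VD/ν = 1.443·0.385/1.53×10^-6 = 3.63×10^5 → turbulent
ε/D = 0.25/385 = 6.49×10^-4
Swamee-Jain: f = 0.01893
h_f = f(L/D)V²/(2g) = 0.01893·(596/0.385)·1.443²/(2·9.81) = 3.111 m

h_f ≈ 3.11 m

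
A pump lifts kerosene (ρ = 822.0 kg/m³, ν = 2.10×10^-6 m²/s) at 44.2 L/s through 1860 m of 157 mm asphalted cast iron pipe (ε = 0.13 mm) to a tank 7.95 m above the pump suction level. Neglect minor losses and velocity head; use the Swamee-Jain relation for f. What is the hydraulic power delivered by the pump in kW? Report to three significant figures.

V = 4Q/(πD²) = 2.283 m/s; Re = 1.71×10^5; ε/D = 8.28×10^-4; f = 0.02072
h_f = f(L/D)V²/2g = 65.21 m
Total head H = z + h_f = 7.95 + 65.21 = 73.16 m
P_hyd = ρgQH = 822.0·9.81·0.0442·73.16 = 26.08 kW

P_hyd ≈ 26.1 kW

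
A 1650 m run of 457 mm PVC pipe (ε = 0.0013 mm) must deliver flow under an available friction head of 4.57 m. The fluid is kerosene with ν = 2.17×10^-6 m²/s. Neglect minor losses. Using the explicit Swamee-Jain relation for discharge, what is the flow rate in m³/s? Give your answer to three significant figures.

Q ≈ 0.213 m³/s

Swamee-Jain (Type II): Q = -0.965·√(gD⁵h_f/L)·ln[ε/(3.7D) + √(3.17ν²L/(gD³h_f))]
√(gD⁵h_f/L) = √(9.81·0.457⁵·4.57/1650) = 0.02327
ε/(3.7D) = 7.69×10^-7; √(3.17ν²L/(gD³h_f)) = 7.59×10^-5
Q = -0.965·0.02327·ln(7.664×10^-5) = 0.2128 m³/s
Check: V = 1.30 m/s, Re = 2.73×10^5, f = 0.01466, h_f = 4.54 m ≈ 4.57 m ✓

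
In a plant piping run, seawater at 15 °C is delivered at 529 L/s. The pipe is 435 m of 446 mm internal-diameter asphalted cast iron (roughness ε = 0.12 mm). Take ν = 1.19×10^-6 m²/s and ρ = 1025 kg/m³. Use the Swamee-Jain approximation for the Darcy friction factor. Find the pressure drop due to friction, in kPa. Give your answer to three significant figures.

V = 4Q/(πD²) = 4·0.529/(π·0.446²) = 3.386 m/s
Re = VD/ν = 3.386·0.446/1.19×10^-6 = 1.27×10^6 → turbulent
ε/D = 0.12/446 = 2.69×10^-4
Swamee-Jain: f = 0.01532
h_f = f(L/D)V²/(2g) = 0.01532·(435/0.446)·3.386²/(2·9.81) = 8.729 m
Δp = ρg·h_f = 1025·9.81·8.729 = 87.78 kPa

Δp ≈ 87.8 kPa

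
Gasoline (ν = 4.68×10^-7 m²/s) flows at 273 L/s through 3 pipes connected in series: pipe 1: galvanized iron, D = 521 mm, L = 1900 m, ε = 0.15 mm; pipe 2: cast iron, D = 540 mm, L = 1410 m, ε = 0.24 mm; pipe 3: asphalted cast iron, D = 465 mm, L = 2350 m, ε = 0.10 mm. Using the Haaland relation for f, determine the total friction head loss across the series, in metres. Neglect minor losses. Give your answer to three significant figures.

Pipe 1: V = 1.281 m/s, Re = 1.43×10^6, ε/D = 2.88×10^-4, f = 0.01531, h_1 = f(L/D)V²/2g = 4.665 m
Pipe 2: V = 1.192 m/s, Re = 1.38×10^6, ε/D = 4.44×10^-4, f = 0.01665, h_2 = f(L/D)V²/2g = 3.149 m
Pipe 3: V = 1.608 m/s, Re = 1.60×10^6, ε/D = 2.15×10^-4, f = 0.01448, h_3 = f(L/D)V²/2g = 9.641 m
Series → Q common, losses add: H = Σh = 17.46 m

H ≈ 17.5 m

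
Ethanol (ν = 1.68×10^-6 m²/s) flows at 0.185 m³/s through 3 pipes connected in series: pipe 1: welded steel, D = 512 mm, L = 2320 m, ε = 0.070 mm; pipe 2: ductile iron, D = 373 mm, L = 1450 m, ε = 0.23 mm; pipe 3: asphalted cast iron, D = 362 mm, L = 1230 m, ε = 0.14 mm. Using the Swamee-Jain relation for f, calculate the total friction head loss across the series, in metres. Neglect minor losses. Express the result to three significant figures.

Pipe 1: V = 0.8985 m/s, Re = 2.74×10^5, ε/D = 1.37×10^-4, f = 0.01596, h_1 = f(L/D)V²/2g = 2.976 m
Pipe 2: V = 1.693 m/s, Re = 3.76×10^5, ε/D = 6.17×10^-4, f = 0.01872, h_2 = f(L/D)V²/2g = 10.63 m
Pipe 3: V = 1.797 m/s, Re = 3.87×10^5, ε/D = 3.87×10^-4, f = 0.01731, h_3 = f(L/D)V²/2g = 9.683 m
Series → Q common, losses add: H = Σh = 23.29 m

H ≈ 23.3 m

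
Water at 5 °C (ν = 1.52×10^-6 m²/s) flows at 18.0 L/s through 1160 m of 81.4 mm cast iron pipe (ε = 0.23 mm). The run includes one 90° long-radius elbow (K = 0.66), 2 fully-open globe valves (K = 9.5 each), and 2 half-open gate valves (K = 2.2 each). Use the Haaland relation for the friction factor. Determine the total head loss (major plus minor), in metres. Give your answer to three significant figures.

H_L ≈ 245 m

V = 4Q/(πD²) = 3.459 m/s; V²/2g = 0.6098 m
Re = 1.85×10^5, ε/D = 0.00283 → f = 0.02645 (Haaland)
Major: h_f = f(L/D)·V²/2g = 0.02645·14251·0.6098 = 229.9 m
Minor: ΣK = 24.1; h_m = ΣK·V²/2g = 14.67 m
Total H_L = 229.9 + 14.67 = 244.6 m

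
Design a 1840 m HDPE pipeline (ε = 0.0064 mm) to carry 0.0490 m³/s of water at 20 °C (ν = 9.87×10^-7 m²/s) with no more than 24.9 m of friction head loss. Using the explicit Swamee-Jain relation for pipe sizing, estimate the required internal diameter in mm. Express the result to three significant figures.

D ≈ 187 mm

Swamee-Jain (Type III): D = 0.66·[ε^1.25·(LQ²/(gh_f))^4.75 + ν·Q^9.4·(L/(gh_f))^5.2]^0.04
LQ²/(gh_f) = 0.01809; L/(gh_f) = 7.533
Term 1 = ε^1.25·(…)^4.75 = 1.70×10^-15; Term 2 = ν·Q^9.4·(…)^5.2 = 1.75×10^-14
D = 0.66·(1.70×10^-15 + 1.75×10^-14)^0.04 = 0.1866 m = 187 mm
Check: V = 1.79 m/s, Re = 3.39×10^5, f = 0.01447, h_f = 23.4 m ≈ 24.9 m ✓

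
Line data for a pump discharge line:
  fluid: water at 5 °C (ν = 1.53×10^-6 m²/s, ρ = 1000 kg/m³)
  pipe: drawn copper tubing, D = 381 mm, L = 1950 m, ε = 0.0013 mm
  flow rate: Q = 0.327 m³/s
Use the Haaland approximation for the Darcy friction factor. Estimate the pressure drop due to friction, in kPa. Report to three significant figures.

Δp ≈ 259 kPa

V = 4Q/(πD²) = 4·0.327/(π·0.381²) = 2.868 m/s
Re = VD/ν = 2.868·0.381/1.53×10^-6 = 7.14×10^5 → turbulent
ε/D = 0.0013/381 = 3.41×10^-6
Haaland: f = 0.01232
h_f = f(L/D)V²/(2g) = 0.01232·(1950/0.381)·2.868²/(2·9.81) = 26.43 m
Δp = ρg·h_f = 1000·9.81·26.43 = 259.3 kPa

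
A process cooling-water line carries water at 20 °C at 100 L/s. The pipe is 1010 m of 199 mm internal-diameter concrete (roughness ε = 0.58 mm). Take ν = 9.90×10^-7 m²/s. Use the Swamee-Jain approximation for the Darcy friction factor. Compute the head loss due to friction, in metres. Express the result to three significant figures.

V = 4Q/(πD²) = 4·0.100/(π·0.199²) = 3.215 m/s
Re = VD/ν = 3.215·0.199/9.90×10^-7 = 6.46×10^5 → turbulent
ε/D = 0.58/199 = 0.00291
Swamee-Jain: f = 0.02626
h_f = f(L/D)V²/(2g) = 0.02626·(1010/0.199)·3.215²/(2·9.81) = 70.23 m

h_f ≈ 70.2 m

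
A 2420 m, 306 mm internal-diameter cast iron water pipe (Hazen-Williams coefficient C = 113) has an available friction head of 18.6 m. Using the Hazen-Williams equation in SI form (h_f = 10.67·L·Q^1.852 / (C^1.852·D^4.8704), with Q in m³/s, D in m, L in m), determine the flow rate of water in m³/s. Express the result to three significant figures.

Q ≈ 0.101 m³/s

Rearranging: Q = [h_f·C^1.852·D^4.8704 / (10.67·L)]^(1/1.852)
Q = [18.6·113^1.852·0.306^4.8704 / (10.67·2420)]^0.540 = 0.1009 m³/s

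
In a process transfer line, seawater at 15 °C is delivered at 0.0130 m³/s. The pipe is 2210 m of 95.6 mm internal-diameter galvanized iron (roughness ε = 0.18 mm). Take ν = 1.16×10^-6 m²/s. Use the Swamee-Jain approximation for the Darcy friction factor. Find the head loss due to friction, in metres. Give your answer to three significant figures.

h_f ≈ 94.5 m

V = 4Q/(πD²) = 4·0.0130/(π·0.0956²) = 1.811 m/s
Re = VD/ν = 1.811·0.0956/1.16×10^-6 = 1.49×10^5 → turbulent
ε/D = 0.18/95.6 = 0.00188
Swamee-Jain: f = 0.02446
h_f = f(L/D)V²/(2g) = 0.02446·(2210/0.0956)·1.811²/(2·9.81) = 94.53 m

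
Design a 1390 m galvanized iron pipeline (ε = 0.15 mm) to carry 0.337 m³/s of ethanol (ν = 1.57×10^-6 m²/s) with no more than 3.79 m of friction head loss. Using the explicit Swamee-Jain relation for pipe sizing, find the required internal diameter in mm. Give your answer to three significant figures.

Swamee-Jain (Type III): D = 0.66·[ε^1.25·(LQ²/(gh_f))^4.75 + ν·Q^9.4·(L/(gh_f))^5.2]^0.04
LQ²/(gh_f) = 4.246; L/(gh_f) = 37.39
Term 1 = ε^1.25·(…)^4.75 = 0.0160; Term 2 = ν·Q^9.4·(…)^5.2 = 0.00858
D = 0.66·(0.0160 + 0.00858)^0.04 = 0.5690 m = 569 mm
Check: V = 1.33 m/s, Re = 4.80×10^5, f = 0.01612, h_f = 3.53 m ≈ 3.79 m ✓

D ≈ 569 mm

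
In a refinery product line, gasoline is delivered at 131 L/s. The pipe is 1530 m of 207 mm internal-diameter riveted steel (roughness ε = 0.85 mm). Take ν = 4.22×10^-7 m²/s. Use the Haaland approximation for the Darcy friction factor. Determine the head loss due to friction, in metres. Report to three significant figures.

h_f ≈ 164 m

V = 4Q/(πD²) = 4·0.131/(π·0.207²) = 3.893 m/s
Re = VD/ν = 3.893·0.207/4.22×10^-7 = 1.91×10^6 → turbulent
ε/D = 0.85/207 = 0.00411
Haaland: f = 0.02874
h_f = f(L/D)V²/(2g) = 0.02874·(1530/0.207)·3.893²/(2·9.81) = 164.1 m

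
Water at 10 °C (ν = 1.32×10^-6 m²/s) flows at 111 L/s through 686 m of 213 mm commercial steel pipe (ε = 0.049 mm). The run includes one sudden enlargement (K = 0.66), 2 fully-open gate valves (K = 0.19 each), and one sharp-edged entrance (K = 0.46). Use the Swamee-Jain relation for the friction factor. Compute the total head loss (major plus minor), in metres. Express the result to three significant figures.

V = 4Q/(πD²) = 3.115 m/s; V²/2g = 0.4946 m
Re = 5.03×10^5, ε/D = 2.30×10^-4 → f = 0.01578 (Swamee-Jain)
Major: h_f = f(L/D)·V²/2g = 0.01578·3221·0.4946 = 25.13 m
Minor: ΣK = 1.50; h_m = ΣK·V²/2g = 0.7419 m
Total H_L = 25.13 + 0.7419 = 25.88 m

H_L ≈ 25.9 m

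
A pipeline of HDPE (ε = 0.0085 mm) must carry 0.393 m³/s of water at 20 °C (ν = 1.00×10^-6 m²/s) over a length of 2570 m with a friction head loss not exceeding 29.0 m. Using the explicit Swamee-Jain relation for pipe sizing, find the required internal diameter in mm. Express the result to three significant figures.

Swamee-Jain (Type III): D = 0.66·[ε^1.25·(LQ²/(gh_f))^4.75 + ν·Q^9.4·(L/(gh_f))^5.2]^0.04
LQ²/(gh_f) = 1.395; L/(gh_f) = 9.034
Term 1 = ε^1.25·(…)^4.75 = 2.23×10^-6; Term 2 = ν·Q^9.4·(…)^5.2 = 1.44×10^-5
D = 0.66·(2.23×10^-6 + 1.44×10^-5)^0.04 = 0.4250 m = 425 mm
Check: V = 2.77 m/s, Re = 1.18×10^6, f = 0.01182, h_f = 28.0 m ≈ 29.0 m ✓

D ≈ 425 mm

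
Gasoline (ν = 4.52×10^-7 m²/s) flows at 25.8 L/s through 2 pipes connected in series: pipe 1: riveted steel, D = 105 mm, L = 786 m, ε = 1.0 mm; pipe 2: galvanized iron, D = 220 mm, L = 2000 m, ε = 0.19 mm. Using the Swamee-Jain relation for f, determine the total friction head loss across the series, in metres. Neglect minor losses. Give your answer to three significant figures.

Pipe 1: V = 2.980 m/s, Re = 6.92×10^5, ε/D = 0.00952, f = 0.03744, h_1 = f(L/D)V²/2g = 126.8 m
Pipe 2: V = 0.6787 m/s, Re = 3.30×10^5, ε/D = 8.64×10^-4, f = 0.02007, h_2 = f(L/D)V²/2g = 4.283 m
Series → Q common, losses add: H = Σh = 131.1 m

H ≈ 131 m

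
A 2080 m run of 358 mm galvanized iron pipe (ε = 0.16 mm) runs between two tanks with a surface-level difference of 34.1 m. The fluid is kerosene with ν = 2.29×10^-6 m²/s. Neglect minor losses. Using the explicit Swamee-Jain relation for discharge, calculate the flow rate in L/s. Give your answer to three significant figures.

Q ≈ 258 L/s

Swamee-Jain (Type II): Q = -0.965·√(gD⁵h_f/L)·ln[ε/(3.7D) + √(3.17ν²L/(gD³h_f))]
√(gD⁵h_f/L) = √(9.81·0.358⁵·34.1/2080) = 0.03075
ε/(3.7D) = 1.21×10^-4; √(3.17ν²L/(gD³h_f)) = 4.75×10^-5
Q = -0.965·0.03075·ln(1.683×10^-4) = 0.2579 m³/s
Check: V = 2.56 m/s, Re = 4.01×10^5, f = 0.01766, h_f = 34.3 m ≈ 34.1 m ✓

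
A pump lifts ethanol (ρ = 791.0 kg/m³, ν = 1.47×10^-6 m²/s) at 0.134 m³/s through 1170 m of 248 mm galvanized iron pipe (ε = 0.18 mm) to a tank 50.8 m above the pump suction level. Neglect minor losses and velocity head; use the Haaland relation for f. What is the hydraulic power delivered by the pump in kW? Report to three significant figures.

V = 4Q/(πD²) = 2.774 m/s; Re = 4.68×10^5; ε/D = 7.26×10^-4; f = 0.01892
h_f = f(L/D)V²/2g = 35.01 m
Total head H = z + h_f = 50.8 + 35.01 = 85.81 m
P_hyd = ρgQH = 791.0·9.81·0.134·85.81 = 89.23 kW

P_hyd ≈ 89.2 kW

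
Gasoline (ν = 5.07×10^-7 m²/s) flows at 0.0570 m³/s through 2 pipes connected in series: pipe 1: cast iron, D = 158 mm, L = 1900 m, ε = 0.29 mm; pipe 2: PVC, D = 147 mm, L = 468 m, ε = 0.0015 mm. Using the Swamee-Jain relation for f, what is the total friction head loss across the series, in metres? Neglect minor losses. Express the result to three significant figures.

H ≈ 142 m

Pipe 1: V = 2.907 m/s, Re = 9.06×10^5, ε/D = 0.00184, f = 0.02319, h_1 = f(L/D)V²/2g = 120.1 m
Pipe 2: V = 3.359 m/s, Re = 9.74×10^5, ε/D = 1.02×10^-5, f = 0.01191, h_2 = f(L/D)V²/2g = 21.79 m
Series → Q common, losses add: H = Σh = 141.9 m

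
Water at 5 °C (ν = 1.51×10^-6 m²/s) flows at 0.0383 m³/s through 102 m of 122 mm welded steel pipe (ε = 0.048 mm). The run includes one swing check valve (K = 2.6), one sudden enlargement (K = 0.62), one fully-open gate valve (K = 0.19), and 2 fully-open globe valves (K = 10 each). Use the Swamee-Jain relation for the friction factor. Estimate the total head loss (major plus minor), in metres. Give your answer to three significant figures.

V = 4Q/(πD²) = 3.276 m/s; V²/2g = 0.5471 m
Re = 2.65×10^5, ε/D = 3.93×10^-4 → f = 0.01787 (Swamee-Jain)
Major: h_f = f(L/D)·V²/2g = 0.01787·836.1·0.5471 = 8.175 m
Minor: ΣK = 23.4; h_m = ΣK·V²/2g = 12.81 m
Total H_L = 8.175 + 12.81 = 20.98 m

H_L ≈ 21.0 m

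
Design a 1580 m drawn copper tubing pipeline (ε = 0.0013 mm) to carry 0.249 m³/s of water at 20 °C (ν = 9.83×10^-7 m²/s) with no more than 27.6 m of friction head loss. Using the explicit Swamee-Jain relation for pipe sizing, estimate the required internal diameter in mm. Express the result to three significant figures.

Swamee-Jain (Type III): D = 0.66·[ε^1.25·(LQ²/(gh_f))^4.75 + ν·Q^9.4·(L/(gh_f))^5.2]^0.04
LQ²/(gh_f) = 0.3618; L/(gh_f) = 5.836
Term 1 = ε^1.25·(…)^4.75 = 3.51×10^-10; Term 2 = ν·Q^9.4·(…)^5.2 = 2.00×10^-8
D = 0.66·(3.51×10^-10 + 2.00×10^-8)^0.04 = 0.3250 m = 325 mm
Check: V = 3.00 m/s, Re = 9.92×10^5, f = 0.01172, h_f = 26.2 m ≈ 27.6 m ✓

D ≈ 325 mm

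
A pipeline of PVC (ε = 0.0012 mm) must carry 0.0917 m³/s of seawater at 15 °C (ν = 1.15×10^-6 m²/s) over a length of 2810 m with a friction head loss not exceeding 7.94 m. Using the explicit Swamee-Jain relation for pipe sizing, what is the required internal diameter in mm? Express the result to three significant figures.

D ≈ 328 mm

Swamee-Jain (Type III): D = 0.66·[ε^1.25·(LQ²/(gh_f))^4.75 + ν·Q^9.4·(L/(gh_f))^5.2]^0.04
LQ²/(gh_f) = 0.3034; L/(gh_f) = 36.08
Term 1 = ε^1.25·(…)^4.75 = 1.37×10^-10; Term 2 = ν·Q^9.4·(…)^5.2 = 2.54×10^-8
D = 0.66·(1.37×10^-10 + 2.54×10^-8)^0.04 = 0.3280 m = 328 mm
Check: V = 1.09 m/s, Re = 3.10×10^5, f = 0.01433, h_f = 7.38 m ≈ 7.94 m ✓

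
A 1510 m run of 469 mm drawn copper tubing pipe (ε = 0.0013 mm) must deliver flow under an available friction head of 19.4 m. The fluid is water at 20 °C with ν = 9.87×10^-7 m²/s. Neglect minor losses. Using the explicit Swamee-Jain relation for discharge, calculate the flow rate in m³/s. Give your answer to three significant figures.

Swamee-Jain (Type II): Q = -0.965·√(gD⁵h_f/L)·ln[ε/(3.7D) + √(3.17ν²L/(gD³h_f))]
√(gD⁵h_f/L) = √(9.81·0.469⁵·19.4/1510) = 0.05348
ε/(3.7D) = 7.49×10^-7; √(3.17ν²L/(gD³h_f)) = 1.54×10^-5
Q = -0.965·0.05348·ln(1.616×10^-5) = 0.5694 m³/s
Check: V = 3.30 m/s, Re = 1.57×10^6, f = 0.01087, h_f = 19.4 m ≈ 19.4 m ✓

Q ≈ 0.569 m³/s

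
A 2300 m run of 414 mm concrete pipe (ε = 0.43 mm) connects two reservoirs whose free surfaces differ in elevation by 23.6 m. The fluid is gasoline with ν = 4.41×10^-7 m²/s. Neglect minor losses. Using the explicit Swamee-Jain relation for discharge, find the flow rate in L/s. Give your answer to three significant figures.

Q ≈ 275 L/s

Swamee-Jain (Type II): Q = -0.965·√(gD⁵h_f/L)·ln[ε/(3.7D) + √(3.17ν²L/(gD³h_f))]
√(gD⁵h_f/L) = √(9.81·0.414⁵·23.6/2300) = 0.03499
ε/(3.7D) = 2.81×10^-4; √(3.17ν²L/(gD³h_f)) = 9.29×10^-6
Q = -0.965·0.03499·ln(2.900×10^-4) = 0.2750 m³/s
Check: V = 2.04 m/s, Re = 1.92×10^6, f = 0.02003, h_f = 23.7 m ≈ 23.6 m ✓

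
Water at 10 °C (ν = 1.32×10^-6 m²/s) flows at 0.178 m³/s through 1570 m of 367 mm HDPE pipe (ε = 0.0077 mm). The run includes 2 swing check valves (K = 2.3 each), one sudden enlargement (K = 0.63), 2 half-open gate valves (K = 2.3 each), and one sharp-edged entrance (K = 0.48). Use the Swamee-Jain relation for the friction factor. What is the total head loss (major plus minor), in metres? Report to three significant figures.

V = 4Q/(πD²) = 1.683 m/s; V²/2g = 0.1443 m
Re = 4.68×10^5, ε/D = 2.10×10^-5 → f = 0.01357 (Swamee-Jain)
Major: h_f = f(L/D)·V²/2g = 0.01357·4278·0.1443 = 8.375 m
Minor: ΣK = 10.3; h_m = ΣK·V²/2g = 1.488 m
Total H_L = 8.375 + 1.488 = 9.862 m

H_L ≈ 9.86 m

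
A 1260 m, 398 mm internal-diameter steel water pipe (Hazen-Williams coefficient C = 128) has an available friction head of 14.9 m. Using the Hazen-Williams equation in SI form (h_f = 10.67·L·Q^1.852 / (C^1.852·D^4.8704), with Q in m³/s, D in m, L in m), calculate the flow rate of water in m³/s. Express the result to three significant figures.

Q ≈ 0.288 m³/s

Rearranging: Q = [h_f·C^1.852·D^4.8704 / (10.67·L)]^(1/1.852)
Q = [14.9·128^1.852·0.398^4.8704 / (10.67·1260)]^0.540 = 0.2879 m³/s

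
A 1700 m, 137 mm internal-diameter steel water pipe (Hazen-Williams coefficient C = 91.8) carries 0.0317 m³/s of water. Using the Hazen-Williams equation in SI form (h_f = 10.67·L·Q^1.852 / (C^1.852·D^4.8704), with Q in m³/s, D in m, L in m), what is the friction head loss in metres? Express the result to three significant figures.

h_f = 10.67·1700·0.0317^1.852 / (91.8^1.852·0.137^4.8704) = 112.7 m

h_f ≈ 113 m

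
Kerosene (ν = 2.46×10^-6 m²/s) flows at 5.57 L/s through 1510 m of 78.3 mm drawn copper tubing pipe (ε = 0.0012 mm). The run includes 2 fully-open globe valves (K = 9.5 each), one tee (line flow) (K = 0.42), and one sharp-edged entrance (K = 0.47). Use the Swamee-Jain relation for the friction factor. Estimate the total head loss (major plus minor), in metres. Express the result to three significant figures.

H_L ≈ 30.7 m

V = 4Q/(πD²) = 1.157 m/s; V²/2g = 0.06820 m
Re = 3.68×10^4, ε/D = 1.53×10^-5 → f = 0.02232 (Swamee-Jain)
Major: h_f = f(L/D)·V²/2g = 0.02232·19285·0.06820 = 29.36 m
Minor: ΣK = 19.9; h_m = ΣK·V²/2g = 1.356 m
Total H_L = 29.36 + 1.356 = 30.72 m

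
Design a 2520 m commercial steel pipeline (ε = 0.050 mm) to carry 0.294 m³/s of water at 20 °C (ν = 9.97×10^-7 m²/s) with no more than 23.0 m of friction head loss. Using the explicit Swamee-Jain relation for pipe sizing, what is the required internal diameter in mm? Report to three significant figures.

Swamee-Jain (Type III): D = 0.66·[ε^1.25·(LQ²/(gh_f))^4.75 + ν·Q^9.4·(L/(gh_f))^5.2]^0.04
LQ²/(gh_f) = 0.9654; L/(gh_f) = 11.17
Term 1 = ε^1.25·(…)^4.75 = 3.56×10^-6; Term 2 = ν·Q^9.4·(…)^5.2 = 2.82×10^-6
D = 0.66·(3.56×10^-6 + 2.82×10^-6)^0.04 = 0.4090 m = 409 mm
Check: V = 2.24 m/s, Re = 9.18×10^5, f = 0.01391, h_f = 21.9 m ≈ 23.0 m ✓

D ≈ 409 mm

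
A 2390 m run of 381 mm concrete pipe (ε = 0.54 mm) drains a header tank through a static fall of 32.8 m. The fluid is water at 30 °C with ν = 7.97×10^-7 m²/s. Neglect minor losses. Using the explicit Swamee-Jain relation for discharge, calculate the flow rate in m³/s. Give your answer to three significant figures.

Q ≈ 0.248 m³/s

Swamee-Jain (Type II): Q = -0.965·√(gD⁵h_f/L)·ln[ε/(3.7D) + √(3.17ν²L/(gD³h_f))]
√(gD⁵h_f/L) = √(9.81·0.381⁵·32.8/2390) = 0.03288
ε/(3.7D) = 3.83×10^-4; √(3.17ν²L/(gD³h_f)) = 1.64×10^-5
Q = -0.965·0.03288·ln(3.995×10^-4) = 0.2483 m³/s
Check: V = 2.18 m/s, Re = 1.04×10^6, f = 0.02172, h_f = 32.9 m ≈ 32.8 m ✓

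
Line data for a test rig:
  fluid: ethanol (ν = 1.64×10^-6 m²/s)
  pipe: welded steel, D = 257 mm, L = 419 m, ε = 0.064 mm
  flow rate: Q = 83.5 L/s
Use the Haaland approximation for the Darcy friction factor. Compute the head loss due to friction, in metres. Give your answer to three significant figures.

V = 4Q/(πD²) = 4·0.0835/(π·0.257²) = 1.610 m/s
Re = VD/ν = 1.610·0.257/1.64×10^-6 = 2.52×10^5 → turbulent
ε/D = 0.064/257 = 2.49×10^-4
Haaland: f = 0.01673
h_f = f(L/D)V²/(2g) = 0.01673·(419/0.257)·1.610²/(2·9.81) = 3.603 m

h_f ≈ 3.60 m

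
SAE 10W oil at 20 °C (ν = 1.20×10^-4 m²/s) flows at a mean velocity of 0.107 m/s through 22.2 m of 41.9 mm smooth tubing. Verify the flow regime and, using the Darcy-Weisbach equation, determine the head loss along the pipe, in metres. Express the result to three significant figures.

Re = VD/ν = 0.107·0.04190/1.20×10^-4 = 37.4 → laminar (Re < 2300)
f = 64/Re = 1.713
h_f = f(L/D)V²/(2g) = 1.713·(22.2/0.04190)·0.107²/(2·9.81) = 0.5296 m

h_f ≈ 0.530 m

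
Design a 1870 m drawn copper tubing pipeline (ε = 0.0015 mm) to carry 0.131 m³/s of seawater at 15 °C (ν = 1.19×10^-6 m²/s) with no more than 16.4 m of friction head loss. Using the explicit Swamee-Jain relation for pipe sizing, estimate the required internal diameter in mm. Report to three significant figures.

D ≈ 297 mm

Swamee-Jain (Type III): D = 0.66·[ε^1.25·(LQ²/(gh_f))^4.75 + ν·Q^9.4·(L/(gh_f))^5.2]^0.04
LQ²/(gh_f) = 0.1995; L/(gh_f) = 11.62
Term 1 = ε^1.25·(…)^4.75 = 2.48×10^-11; Term 2 = ν·Q^9.4·(…)^5.2 = 2.08×10^-9
D = 0.66·(2.48×10^-11 + 2.08×10^-9)^0.04 = 0.2968 m = 297 mm
Check: V = 1.89 m/s, Re = 4.72×10^5, f = 0.01330, h_f = 15.3 m ≈ 16.4 m ✓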